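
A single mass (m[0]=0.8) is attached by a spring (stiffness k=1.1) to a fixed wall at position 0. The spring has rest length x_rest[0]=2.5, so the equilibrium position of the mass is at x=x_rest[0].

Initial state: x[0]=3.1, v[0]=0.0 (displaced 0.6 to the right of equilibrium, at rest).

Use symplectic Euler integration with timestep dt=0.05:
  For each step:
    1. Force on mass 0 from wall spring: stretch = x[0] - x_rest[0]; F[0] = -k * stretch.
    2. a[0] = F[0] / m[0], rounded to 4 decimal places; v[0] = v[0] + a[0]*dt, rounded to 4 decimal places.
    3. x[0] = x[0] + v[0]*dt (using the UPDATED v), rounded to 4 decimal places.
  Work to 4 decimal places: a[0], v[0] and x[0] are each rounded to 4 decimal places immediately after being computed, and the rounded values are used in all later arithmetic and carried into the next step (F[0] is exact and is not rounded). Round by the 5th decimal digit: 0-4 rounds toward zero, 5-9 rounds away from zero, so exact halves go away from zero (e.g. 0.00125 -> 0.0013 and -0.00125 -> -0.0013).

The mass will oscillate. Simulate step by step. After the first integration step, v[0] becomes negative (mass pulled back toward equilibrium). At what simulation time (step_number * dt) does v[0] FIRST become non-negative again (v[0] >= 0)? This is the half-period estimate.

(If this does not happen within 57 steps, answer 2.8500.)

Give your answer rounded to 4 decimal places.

Step 0: x=[3.1000] v=[0.0000]
Step 1: x=[3.0979] v=[-0.0413]
Step 2: x=[3.0938] v=[-0.0824]
Step 3: x=[3.0876] v=[-0.1232]
Step 4: x=[3.0794] v=[-0.1636]
Step 5: x=[3.0692] v=[-0.2034]
Step 6: x=[3.0571] v=[-0.2425]
Step 7: x=[3.0431] v=[-0.2808]
Step 8: x=[3.0272] v=[-0.3181]
Step 9: x=[3.0095] v=[-0.3543]
Step 10: x=[2.9900] v=[-0.3893]
Step 11: x=[2.9689] v=[-0.4230]
Step 12: x=[2.9461] v=[-0.4552]
Step 13: x=[2.9218] v=[-0.4859]
Step 14: x=[2.8961] v=[-0.5149]
Step 15: x=[2.8690] v=[-0.5421]
Step 16: x=[2.8406] v=[-0.5675]
Step 17: x=[2.8111] v=[-0.5909]
Step 18: x=[2.7805] v=[-0.6123]
Step 19: x=[2.7489] v=[-0.6316]
Step 20: x=[2.7165] v=[-0.6487]
Step 21: x=[2.6833] v=[-0.6636]
Step 22: x=[2.6495] v=[-0.6762]
Step 23: x=[2.6152] v=[-0.6865]
Step 24: x=[2.5805] v=[-0.6944]
Step 25: x=[2.5455] v=[-0.6999]
Step 26: x=[2.5104] v=[-0.7030]
Step 27: x=[2.4752] v=[-0.7037]
Step 28: x=[2.4401] v=[-0.7020]
Step 29: x=[2.4052] v=[-0.6979]
Step 30: x=[2.3706] v=[-0.6914]
Step 31: x=[2.3365] v=[-0.6825]
Step 32: x=[2.3029] v=[-0.6713]
Step 33: x=[2.2700] v=[-0.6578]
Step 34: x=[2.2379] v=[-0.6420]
Step 35: x=[2.2067] v=[-0.6240]
Step 36: x=[2.1765] v=[-0.6038]
Step 37: x=[2.1474] v=[-0.5816]
Step 38: x=[2.1195] v=[-0.5574]
Step 39: x=[2.0929] v=[-0.5312]
Step 40: x=[2.0677] v=[-0.5032]
Step 41: x=[2.0440] v=[-0.4735]
Step 42: x=[2.0219] v=[-0.4422]
Step 43: x=[2.0014] v=[-0.4093]
Step 44: x=[1.9827] v=[-0.3750]
Step 45: x=[1.9657] v=[-0.3394]
Step 46: x=[1.9506] v=[-0.3027]
Step 47: x=[1.9374] v=[-0.2649]
Step 48: x=[1.9261] v=[-0.2262]
Step 49: x=[1.9168] v=[-0.1867]
Step 50: x=[1.9095] v=[-0.1466]
Step 51: x=[1.9042] v=[-0.1060]
Step 52: x=[1.9010] v=[-0.0650]
Step 53: x=[1.8998] v=[-0.0238]
Step 54: x=[1.9007] v=[0.0175]
First v>=0 after going negative at step 54, time=2.7000

Answer: 2.7000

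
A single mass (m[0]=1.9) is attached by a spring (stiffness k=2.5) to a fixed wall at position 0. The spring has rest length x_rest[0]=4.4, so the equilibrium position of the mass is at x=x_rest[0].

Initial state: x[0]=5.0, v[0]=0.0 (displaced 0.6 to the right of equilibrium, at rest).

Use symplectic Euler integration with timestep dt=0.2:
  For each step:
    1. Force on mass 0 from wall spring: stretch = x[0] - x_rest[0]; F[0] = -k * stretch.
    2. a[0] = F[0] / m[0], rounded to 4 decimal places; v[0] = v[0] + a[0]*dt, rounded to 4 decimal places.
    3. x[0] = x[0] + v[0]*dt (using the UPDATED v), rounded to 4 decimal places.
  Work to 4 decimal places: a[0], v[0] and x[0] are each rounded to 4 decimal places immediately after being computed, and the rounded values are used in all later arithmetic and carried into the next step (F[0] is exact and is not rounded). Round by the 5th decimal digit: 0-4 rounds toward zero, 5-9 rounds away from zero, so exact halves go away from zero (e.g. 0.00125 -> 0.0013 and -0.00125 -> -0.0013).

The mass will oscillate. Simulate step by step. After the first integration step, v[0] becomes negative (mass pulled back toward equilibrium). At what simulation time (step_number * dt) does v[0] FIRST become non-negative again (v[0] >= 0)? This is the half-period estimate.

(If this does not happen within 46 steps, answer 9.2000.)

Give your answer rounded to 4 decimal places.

Answer: 2.8000

Derivation:
Step 0: x=[5.0000] v=[0.0000]
Step 1: x=[4.9684] v=[-0.1579]
Step 2: x=[4.9069] v=[-0.3075]
Step 3: x=[4.8187] v=[-0.4409]
Step 4: x=[4.7085] v=[-0.5511]
Step 5: x=[4.5820] v=[-0.6323]
Step 6: x=[4.4460] v=[-0.6802]
Step 7: x=[4.3075] v=[-0.6923]
Step 8: x=[4.1739] v=[-0.6680]
Step 9: x=[4.0522] v=[-0.6085]
Step 10: x=[3.9488] v=[-0.5170]
Step 11: x=[3.8691] v=[-0.3983]
Step 12: x=[3.8174] v=[-0.2586]
Step 13: x=[3.7963] v=[-0.1053]
Step 14: x=[3.8070] v=[0.0536]
First v>=0 after going negative at step 14, time=2.8000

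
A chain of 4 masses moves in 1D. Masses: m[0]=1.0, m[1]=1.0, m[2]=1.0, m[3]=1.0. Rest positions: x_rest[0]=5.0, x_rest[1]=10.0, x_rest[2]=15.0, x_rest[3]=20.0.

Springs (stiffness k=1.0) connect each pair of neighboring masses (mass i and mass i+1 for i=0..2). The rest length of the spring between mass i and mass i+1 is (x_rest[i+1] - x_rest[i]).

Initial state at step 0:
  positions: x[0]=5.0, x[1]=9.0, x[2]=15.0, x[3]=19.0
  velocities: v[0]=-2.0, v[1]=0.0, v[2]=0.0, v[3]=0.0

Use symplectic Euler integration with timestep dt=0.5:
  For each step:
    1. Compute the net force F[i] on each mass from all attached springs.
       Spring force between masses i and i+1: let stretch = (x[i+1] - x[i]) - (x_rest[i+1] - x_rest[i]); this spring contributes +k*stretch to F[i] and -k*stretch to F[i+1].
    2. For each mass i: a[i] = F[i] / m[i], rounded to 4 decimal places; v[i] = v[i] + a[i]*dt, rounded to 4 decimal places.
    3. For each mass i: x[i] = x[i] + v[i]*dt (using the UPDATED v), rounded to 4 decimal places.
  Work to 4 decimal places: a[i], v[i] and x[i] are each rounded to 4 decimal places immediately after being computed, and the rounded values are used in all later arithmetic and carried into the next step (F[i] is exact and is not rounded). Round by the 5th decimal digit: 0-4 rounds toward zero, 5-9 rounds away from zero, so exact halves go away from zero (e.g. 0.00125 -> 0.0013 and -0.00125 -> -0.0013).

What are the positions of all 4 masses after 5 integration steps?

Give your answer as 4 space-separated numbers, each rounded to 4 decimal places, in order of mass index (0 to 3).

Step 0: x=[5.0000 9.0000 15.0000 19.0000] v=[-2.0000 0.0000 0.0000 0.0000]
Step 1: x=[3.7500 9.5000 14.5000 19.2500] v=[-2.5000 1.0000 -1.0000 0.5000]
Step 2: x=[2.6875 9.8125 13.9375 19.5625] v=[-2.1250 0.6250 -1.1250 0.6250]
Step 3: x=[2.1563 9.3750 13.7500 19.7188] v=[-1.0625 -0.8750 -0.3750 0.3125]
Step 4: x=[2.1798 8.2266 13.9610 19.6329] v=[0.0469 -2.2969 0.4219 -0.1719]
Step 5: x=[2.4650 7.0001 14.1564 19.3790] v=[0.5703 -2.4531 0.3907 -0.5079]

Answer: 2.4650 7.0001 14.1564 19.3790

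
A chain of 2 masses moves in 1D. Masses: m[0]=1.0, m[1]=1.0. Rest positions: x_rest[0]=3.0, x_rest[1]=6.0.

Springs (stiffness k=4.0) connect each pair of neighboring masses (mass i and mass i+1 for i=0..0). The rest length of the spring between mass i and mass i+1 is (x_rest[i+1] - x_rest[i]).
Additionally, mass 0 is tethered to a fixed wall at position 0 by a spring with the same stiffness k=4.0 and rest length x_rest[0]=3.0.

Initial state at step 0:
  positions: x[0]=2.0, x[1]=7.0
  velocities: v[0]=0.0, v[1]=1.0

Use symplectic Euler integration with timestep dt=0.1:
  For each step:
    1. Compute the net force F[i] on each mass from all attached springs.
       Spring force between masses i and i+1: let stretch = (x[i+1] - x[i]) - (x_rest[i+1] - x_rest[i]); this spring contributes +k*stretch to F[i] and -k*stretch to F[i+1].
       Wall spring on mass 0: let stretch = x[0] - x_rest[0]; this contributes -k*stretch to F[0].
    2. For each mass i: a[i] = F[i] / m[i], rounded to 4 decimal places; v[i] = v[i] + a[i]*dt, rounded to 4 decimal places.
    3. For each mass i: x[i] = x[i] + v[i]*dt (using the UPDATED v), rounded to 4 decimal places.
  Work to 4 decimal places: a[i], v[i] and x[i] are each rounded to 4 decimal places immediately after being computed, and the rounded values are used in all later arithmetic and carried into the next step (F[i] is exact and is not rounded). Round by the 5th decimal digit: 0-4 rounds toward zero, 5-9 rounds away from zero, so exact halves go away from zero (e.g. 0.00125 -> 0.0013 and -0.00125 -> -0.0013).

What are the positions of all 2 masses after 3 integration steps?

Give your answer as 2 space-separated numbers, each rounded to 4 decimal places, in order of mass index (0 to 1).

Answer: 2.6729 6.8435

Derivation:
Step 0: x=[2.0000 7.0000] v=[0.0000 1.0000]
Step 1: x=[2.1200 7.0200] v=[1.2000 0.2000]
Step 2: x=[2.3512 6.9640] v=[2.3120 -0.5600]
Step 3: x=[2.6729 6.8435] v=[3.2166 -1.2051]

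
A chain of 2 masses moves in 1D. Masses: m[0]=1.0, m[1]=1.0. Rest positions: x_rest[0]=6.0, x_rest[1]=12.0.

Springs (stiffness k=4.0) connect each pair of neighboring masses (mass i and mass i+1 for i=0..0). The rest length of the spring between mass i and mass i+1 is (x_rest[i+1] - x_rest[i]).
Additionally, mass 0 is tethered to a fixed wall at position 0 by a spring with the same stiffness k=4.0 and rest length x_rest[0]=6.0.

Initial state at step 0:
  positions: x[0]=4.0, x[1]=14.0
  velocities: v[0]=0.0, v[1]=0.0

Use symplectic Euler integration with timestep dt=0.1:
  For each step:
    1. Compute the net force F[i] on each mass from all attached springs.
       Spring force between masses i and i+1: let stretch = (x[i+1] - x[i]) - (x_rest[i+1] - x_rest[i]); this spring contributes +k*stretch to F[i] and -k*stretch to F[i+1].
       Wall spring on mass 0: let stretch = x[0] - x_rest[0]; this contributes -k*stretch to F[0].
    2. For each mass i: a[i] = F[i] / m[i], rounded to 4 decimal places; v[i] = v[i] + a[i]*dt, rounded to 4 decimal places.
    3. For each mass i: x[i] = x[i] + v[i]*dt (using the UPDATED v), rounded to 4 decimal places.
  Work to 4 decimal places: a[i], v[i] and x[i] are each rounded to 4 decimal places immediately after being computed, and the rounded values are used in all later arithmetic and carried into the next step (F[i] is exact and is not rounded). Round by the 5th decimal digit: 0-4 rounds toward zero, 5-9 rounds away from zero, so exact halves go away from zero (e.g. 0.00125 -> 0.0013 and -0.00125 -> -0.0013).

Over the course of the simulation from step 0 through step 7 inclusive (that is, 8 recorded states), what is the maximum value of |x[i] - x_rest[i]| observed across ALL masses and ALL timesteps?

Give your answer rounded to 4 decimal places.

Step 0: x=[4.0000 14.0000] v=[0.0000 0.0000]
Step 1: x=[4.2400 13.8400] v=[2.4000 -1.6000]
Step 2: x=[4.6944 13.5360] v=[4.5440 -3.0400]
Step 3: x=[5.3147 13.1183] v=[6.2029 -4.1766]
Step 4: x=[6.0346 12.6285] v=[7.1985 -4.8980]
Step 5: x=[6.7768 12.1149] v=[7.4222 -5.1356]
Step 6: x=[7.4615 11.6278] v=[6.8467 -4.8708]
Step 7: x=[8.0144 11.2141] v=[5.5286 -4.1373]
Max displacement = 2.0144

Answer: 2.0144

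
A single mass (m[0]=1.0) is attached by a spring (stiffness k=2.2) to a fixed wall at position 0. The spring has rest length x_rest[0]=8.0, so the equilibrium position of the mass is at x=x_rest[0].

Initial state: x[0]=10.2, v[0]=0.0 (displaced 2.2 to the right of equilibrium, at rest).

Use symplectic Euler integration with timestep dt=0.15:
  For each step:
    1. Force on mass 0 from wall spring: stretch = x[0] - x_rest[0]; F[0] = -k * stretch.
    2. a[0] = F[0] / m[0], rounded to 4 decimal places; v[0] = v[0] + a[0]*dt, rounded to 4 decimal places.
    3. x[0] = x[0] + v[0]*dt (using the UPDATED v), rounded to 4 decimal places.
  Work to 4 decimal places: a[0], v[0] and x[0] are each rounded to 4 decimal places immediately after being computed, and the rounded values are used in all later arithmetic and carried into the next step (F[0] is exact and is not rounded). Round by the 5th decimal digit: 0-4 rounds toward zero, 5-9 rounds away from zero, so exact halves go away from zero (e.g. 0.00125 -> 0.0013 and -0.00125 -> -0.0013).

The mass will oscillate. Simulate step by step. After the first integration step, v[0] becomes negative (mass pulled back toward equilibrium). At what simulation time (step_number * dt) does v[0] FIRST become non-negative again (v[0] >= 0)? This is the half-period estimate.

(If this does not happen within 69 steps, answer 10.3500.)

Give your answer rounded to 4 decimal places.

Answer: 2.2500

Derivation:
Step 0: x=[10.2000] v=[0.0000]
Step 1: x=[10.0911] v=[-0.7260]
Step 2: x=[9.8787] v=[-1.4161]
Step 3: x=[9.5733] v=[-2.0361]
Step 4: x=[9.1900] v=[-2.5553]
Step 5: x=[8.7478] v=[-2.9480]
Step 6: x=[8.2686] v=[-3.1948]
Step 7: x=[7.7761] v=[-3.2834]
Step 8: x=[7.2947] v=[-3.2095]
Step 9: x=[6.8482] v=[-2.9767]
Step 10: x=[6.4587] v=[-2.5966]
Step 11: x=[6.1455] v=[-2.0880]
Step 12: x=[5.9241] v=[-1.4760]
Step 13: x=[5.8055] v=[-0.7910]
Step 14: x=[5.7955] v=[-0.0668]
Step 15: x=[5.8946] v=[0.6607]
First v>=0 after going negative at step 15, time=2.2500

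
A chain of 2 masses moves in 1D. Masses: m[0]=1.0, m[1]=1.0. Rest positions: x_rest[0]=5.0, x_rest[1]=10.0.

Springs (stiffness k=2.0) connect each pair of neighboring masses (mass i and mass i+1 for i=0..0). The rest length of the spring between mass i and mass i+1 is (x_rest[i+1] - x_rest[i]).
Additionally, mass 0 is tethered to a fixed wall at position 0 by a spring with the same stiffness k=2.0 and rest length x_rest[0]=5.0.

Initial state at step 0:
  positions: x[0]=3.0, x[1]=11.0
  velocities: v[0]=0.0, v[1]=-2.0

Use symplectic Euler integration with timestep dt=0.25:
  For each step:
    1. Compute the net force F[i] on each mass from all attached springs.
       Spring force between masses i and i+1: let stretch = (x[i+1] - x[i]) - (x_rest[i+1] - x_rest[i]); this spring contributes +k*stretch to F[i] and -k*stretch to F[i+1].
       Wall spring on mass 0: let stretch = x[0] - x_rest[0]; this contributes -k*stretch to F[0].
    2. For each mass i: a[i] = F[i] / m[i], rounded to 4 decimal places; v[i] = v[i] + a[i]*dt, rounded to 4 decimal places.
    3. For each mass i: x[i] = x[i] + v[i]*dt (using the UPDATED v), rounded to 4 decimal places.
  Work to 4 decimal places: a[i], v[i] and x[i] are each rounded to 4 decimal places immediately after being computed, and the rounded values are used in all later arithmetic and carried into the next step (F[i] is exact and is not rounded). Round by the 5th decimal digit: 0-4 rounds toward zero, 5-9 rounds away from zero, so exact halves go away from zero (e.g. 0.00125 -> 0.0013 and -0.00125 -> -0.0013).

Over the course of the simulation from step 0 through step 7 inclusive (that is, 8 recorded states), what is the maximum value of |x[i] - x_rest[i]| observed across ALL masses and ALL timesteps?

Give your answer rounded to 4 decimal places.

Answer: 2.8226

Derivation:
Step 0: x=[3.0000 11.0000] v=[0.0000 -2.0000]
Step 1: x=[3.6250 10.1250] v=[2.5000 -3.5000]
Step 2: x=[4.6094 9.0625] v=[3.9375 -4.2500]
Step 3: x=[5.5743 8.0684] v=[3.8594 -3.9766]
Step 4: x=[6.1541 7.3875] v=[2.3193 -2.7237]
Step 5: x=[6.1188 7.1774] v=[-0.1411 -0.8404]
Step 6: x=[5.4510 7.4600] v=[-2.6712 1.1303]
Step 7: x=[4.3530 8.1165] v=[-4.3922 2.6258]
Max displacement = 2.8226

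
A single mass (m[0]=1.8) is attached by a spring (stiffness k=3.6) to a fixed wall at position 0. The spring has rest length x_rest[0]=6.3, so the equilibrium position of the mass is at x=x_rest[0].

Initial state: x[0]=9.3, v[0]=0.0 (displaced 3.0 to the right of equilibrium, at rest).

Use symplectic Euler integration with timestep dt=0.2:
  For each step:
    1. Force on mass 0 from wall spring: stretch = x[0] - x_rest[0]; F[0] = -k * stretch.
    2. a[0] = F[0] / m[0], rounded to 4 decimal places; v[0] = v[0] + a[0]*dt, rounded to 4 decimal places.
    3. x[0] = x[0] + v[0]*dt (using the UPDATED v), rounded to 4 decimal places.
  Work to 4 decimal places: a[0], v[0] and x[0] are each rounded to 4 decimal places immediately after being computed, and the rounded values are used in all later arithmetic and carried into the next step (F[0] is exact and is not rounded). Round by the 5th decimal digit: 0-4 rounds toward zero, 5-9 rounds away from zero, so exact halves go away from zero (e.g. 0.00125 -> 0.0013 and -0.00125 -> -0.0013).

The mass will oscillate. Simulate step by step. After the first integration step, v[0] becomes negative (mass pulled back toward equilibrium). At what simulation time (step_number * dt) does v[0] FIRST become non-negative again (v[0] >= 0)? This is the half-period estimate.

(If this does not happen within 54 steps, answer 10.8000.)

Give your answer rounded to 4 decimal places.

Answer: 2.4000

Derivation:
Step 0: x=[9.3000] v=[0.0000]
Step 1: x=[9.0600] v=[-1.2000]
Step 2: x=[8.5992] v=[-2.3040]
Step 3: x=[7.9545] v=[-3.2237]
Step 4: x=[7.1774] v=[-3.8855]
Step 5: x=[6.3301] v=[-4.2365]
Step 6: x=[5.4804] v=[-4.2485]
Step 7: x=[4.6963] v=[-3.9207]
Step 8: x=[4.0405] v=[-3.2792]
Step 9: x=[3.5654] v=[-2.3754]
Step 10: x=[3.3091] v=[-1.2816]
Step 11: x=[3.2921] v=[-0.0852]
Step 12: x=[3.5157] v=[1.1180]
First v>=0 after going negative at step 12, time=2.4000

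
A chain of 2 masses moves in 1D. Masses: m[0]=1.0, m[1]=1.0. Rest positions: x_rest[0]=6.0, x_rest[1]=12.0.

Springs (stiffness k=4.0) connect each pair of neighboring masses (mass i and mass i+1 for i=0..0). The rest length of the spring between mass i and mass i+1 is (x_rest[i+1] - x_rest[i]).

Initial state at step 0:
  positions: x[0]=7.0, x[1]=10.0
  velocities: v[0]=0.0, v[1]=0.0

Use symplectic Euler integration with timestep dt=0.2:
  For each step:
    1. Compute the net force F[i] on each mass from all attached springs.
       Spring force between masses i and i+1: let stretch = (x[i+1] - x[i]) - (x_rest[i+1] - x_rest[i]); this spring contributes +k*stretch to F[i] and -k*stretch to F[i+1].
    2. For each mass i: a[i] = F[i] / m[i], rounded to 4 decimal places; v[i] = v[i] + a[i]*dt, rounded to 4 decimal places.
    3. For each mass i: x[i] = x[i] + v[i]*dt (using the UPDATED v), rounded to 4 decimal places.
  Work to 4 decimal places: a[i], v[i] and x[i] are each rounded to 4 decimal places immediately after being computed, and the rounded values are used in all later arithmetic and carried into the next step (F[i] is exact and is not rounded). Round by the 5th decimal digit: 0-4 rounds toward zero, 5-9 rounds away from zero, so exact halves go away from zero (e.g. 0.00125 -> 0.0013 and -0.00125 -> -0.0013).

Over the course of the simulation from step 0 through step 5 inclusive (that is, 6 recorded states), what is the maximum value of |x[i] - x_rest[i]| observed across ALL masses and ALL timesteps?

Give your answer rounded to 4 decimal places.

Answer: 2.0638

Derivation:
Step 0: x=[7.0000 10.0000] v=[0.0000 0.0000]
Step 1: x=[6.5200 10.4800] v=[-2.4000 2.4000]
Step 2: x=[5.7136 11.2864] v=[-4.0320 4.0320]
Step 3: x=[4.8388 12.1612] v=[-4.3738 4.3738]
Step 4: x=[4.1756 12.8244] v=[-3.3159 3.3159]
Step 5: x=[3.9362 13.0638] v=[-1.1969 1.1969]
Max displacement = 2.0638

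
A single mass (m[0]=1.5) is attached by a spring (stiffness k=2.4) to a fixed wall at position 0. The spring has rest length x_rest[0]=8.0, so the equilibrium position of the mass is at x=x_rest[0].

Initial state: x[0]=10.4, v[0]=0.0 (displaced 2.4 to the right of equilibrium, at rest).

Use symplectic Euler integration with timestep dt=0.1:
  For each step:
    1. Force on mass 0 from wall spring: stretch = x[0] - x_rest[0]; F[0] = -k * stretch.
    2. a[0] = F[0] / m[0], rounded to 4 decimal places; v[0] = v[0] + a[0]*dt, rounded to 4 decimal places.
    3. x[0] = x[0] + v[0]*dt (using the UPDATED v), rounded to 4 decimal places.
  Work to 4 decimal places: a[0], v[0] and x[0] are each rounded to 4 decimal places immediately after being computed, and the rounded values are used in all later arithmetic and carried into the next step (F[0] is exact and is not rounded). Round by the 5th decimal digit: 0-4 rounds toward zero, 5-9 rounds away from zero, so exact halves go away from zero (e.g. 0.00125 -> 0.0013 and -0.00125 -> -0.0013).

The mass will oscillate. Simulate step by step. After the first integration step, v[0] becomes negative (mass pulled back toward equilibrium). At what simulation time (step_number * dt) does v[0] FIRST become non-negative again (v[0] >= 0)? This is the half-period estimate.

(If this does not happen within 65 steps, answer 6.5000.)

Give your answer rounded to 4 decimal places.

Answer: 2.5000

Derivation:
Step 0: x=[10.4000] v=[0.0000]
Step 1: x=[10.3616] v=[-0.3840]
Step 2: x=[10.2854] v=[-0.7619]
Step 3: x=[10.1726] v=[-1.1276]
Step 4: x=[10.0251] v=[-1.4752]
Step 5: x=[9.8452] v=[-1.7992]
Step 6: x=[9.6358] v=[-2.0944]
Step 7: x=[9.4002] v=[-2.3561]
Step 8: x=[9.1422] v=[-2.5801]
Step 9: x=[8.8659] v=[-2.7629]
Step 10: x=[8.5758] v=[-2.9014]
Step 11: x=[8.2765] v=[-2.9935]
Step 12: x=[7.9727] v=[-3.0377]
Step 13: x=[7.6694] v=[-3.0333]
Step 14: x=[7.3714] v=[-2.9804]
Step 15: x=[7.0834] v=[-2.8798]
Step 16: x=[6.8101] v=[-2.7331]
Step 17: x=[6.5558] v=[-2.5427]
Step 18: x=[6.3246] v=[-2.3116]
Step 19: x=[6.1203] v=[-2.0435]
Step 20: x=[5.9460] v=[-1.7428]
Step 21: x=[5.8046] v=[-1.4142]
Step 22: x=[5.6983] v=[-1.0629]
Step 23: x=[5.6288] v=[-0.6946]
Step 24: x=[5.5973] v=[-0.3152]
Step 25: x=[5.6042] v=[0.0692]
First v>=0 after going negative at step 25, time=2.5000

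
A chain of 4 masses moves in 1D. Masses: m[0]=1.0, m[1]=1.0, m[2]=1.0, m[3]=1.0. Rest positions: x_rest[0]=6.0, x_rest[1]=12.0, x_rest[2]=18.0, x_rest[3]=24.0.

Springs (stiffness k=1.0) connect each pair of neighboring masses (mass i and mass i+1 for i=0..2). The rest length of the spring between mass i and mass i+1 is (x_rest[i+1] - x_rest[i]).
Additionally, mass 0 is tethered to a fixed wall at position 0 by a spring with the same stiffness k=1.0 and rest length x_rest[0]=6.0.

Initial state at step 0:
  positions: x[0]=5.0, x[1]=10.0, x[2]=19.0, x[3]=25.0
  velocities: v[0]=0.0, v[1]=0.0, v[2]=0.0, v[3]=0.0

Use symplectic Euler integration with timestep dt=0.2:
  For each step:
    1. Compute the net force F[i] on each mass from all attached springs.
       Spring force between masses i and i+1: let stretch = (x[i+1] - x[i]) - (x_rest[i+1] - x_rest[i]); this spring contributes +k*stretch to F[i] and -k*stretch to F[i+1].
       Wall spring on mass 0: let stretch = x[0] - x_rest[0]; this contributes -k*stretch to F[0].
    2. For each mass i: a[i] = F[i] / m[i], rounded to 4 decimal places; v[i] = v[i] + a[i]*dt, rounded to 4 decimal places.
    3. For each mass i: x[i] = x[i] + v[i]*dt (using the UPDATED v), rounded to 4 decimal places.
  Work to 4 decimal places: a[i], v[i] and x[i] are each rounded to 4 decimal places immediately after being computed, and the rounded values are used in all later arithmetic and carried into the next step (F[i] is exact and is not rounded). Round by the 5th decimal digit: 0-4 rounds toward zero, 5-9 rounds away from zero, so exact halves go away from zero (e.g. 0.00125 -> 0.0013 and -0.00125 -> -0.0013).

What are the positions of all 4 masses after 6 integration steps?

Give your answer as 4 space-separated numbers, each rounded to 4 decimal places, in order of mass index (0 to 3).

Step 0: x=[5.0000 10.0000 19.0000 25.0000] v=[0.0000 0.0000 0.0000 0.0000]
Step 1: x=[5.0000 10.1600 18.8800 25.0000] v=[0.0000 0.8000 -0.6000 0.0000]
Step 2: x=[5.0064 10.4624 18.6560 24.9952] v=[0.0320 1.5120 -1.1200 -0.0240]
Step 3: x=[5.0308 10.8743 18.3578 24.9768] v=[0.1219 2.0595 -1.4909 -0.0918]
Step 4: x=[5.0877 11.3518 18.0250 24.9337] v=[0.2844 2.3875 -1.6638 -0.2156]
Step 5: x=[5.1916 11.8457 17.7017 24.8542] v=[0.5197 2.4693 -1.6167 -0.3973]
Step 6: x=[5.3540 12.3076 17.4302 24.7286] v=[0.8122 2.3097 -1.3574 -0.6278]

Answer: 5.3540 12.3076 17.4302 24.7286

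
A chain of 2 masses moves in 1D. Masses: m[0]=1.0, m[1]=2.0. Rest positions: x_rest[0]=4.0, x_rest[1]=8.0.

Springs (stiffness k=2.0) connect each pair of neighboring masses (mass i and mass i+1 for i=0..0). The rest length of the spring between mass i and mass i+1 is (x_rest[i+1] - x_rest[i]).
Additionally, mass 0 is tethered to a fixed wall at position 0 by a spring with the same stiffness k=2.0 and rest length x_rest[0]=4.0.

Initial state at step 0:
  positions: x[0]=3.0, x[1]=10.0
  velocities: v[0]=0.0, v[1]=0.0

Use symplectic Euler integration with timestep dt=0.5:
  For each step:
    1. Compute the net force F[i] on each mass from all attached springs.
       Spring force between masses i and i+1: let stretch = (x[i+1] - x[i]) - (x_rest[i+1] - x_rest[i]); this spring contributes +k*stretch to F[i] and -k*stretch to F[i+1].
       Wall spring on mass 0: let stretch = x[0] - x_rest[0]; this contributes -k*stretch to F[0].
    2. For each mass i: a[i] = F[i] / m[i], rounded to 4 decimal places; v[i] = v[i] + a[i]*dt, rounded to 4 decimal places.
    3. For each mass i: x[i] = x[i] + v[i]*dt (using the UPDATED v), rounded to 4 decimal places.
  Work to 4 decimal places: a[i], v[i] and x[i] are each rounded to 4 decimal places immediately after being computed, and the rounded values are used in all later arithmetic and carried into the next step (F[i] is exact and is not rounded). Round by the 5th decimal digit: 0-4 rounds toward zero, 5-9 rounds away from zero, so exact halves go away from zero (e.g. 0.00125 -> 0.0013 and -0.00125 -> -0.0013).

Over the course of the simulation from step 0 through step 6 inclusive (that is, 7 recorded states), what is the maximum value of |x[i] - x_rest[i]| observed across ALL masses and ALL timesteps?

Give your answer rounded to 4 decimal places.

Answer: 2.6250

Derivation:
Step 0: x=[3.0000 10.0000] v=[0.0000 0.0000]
Step 1: x=[5.0000 9.2500] v=[4.0000 -1.5000]
Step 2: x=[6.6250 8.4375] v=[3.2500 -1.6250]
Step 3: x=[5.8438 8.1719] v=[-1.5625 -0.5313]
Step 4: x=[3.3047 8.3243] v=[-5.0782 0.3047]
Step 5: x=[1.6231 8.2218] v=[-3.3633 -0.2051]
Step 6: x=[2.4293 7.4696] v=[1.6123 -1.5045]
Max displacement = 2.6250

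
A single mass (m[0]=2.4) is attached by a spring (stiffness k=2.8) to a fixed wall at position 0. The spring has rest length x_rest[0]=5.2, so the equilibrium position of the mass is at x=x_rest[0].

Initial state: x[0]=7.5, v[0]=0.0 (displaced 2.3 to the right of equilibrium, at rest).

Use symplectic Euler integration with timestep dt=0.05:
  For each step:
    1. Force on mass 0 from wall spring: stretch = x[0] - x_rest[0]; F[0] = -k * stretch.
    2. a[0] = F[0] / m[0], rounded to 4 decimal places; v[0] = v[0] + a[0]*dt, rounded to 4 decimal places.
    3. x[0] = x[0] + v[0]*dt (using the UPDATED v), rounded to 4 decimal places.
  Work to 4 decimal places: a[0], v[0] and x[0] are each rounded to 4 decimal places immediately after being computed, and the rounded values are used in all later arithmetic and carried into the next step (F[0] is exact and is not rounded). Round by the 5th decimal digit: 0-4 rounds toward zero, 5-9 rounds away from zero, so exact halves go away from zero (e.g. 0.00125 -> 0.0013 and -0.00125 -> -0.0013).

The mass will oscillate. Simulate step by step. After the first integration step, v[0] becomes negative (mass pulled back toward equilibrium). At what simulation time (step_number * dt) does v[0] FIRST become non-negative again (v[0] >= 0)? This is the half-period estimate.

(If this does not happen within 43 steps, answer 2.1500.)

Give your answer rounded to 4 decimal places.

Step 0: x=[7.5000] v=[0.0000]
Step 1: x=[7.4933] v=[-0.1342]
Step 2: x=[7.4799] v=[-0.2680]
Step 3: x=[7.4599] v=[-0.4010]
Step 4: x=[7.4333] v=[-0.5328]
Step 5: x=[7.4001] v=[-0.6631]
Step 6: x=[7.3605] v=[-0.7914]
Step 7: x=[7.3146] v=[-0.9174]
Step 8: x=[7.2626] v=[-1.0408]
Step 9: x=[7.2045] v=[-1.1611]
Step 10: x=[7.1406] v=[-1.2780]
Step 11: x=[7.0710] v=[-1.3912]
Step 12: x=[6.9960] v=[-1.5003]
Step 13: x=[6.9157] v=[-1.6051]
Step 14: x=[6.8304] v=[-1.7052]
Step 15: x=[6.7404] v=[-1.8003]
Step 16: x=[6.6459] v=[-1.8902]
Step 17: x=[6.5472] v=[-1.9745]
Step 18: x=[6.4445] v=[-2.0531]
Step 19: x=[6.3382] v=[-2.1257]
Step 20: x=[6.2286] v=[-2.1921]
Step 21: x=[6.1160] v=[-2.2521]
Step 22: x=[6.0007] v=[-2.3055]
Step 23: x=[5.8831] v=[-2.3522]
Step 24: x=[5.7635] v=[-2.3921]
Step 25: x=[5.6423] v=[-2.4250]
Step 26: x=[5.5198] v=[-2.4508]
Step 27: x=[5.3963] v=[-2.4695]
Step 28: x=[5.2723] v=[-2.4810]
Step 29: x=[5.1480] v=[-2.4852]
Step 30: x=[5.0239] v=[-2.4822]
Step 31: x=[4.9003] v=[-2.4719]
Step 32: x=[4.7776] v=[-2.4544]
Step 33: x=[4.6561] v=[-2.4298]
Step 34: x=[4.5362] v=[-2.3981]
Step 35: x=[4.4182] v=[-2.3594]
Step 36: x=[4.3025] v=[-2.3138]
Step 37: x=[4.1894] v=[-2.2614]
Step 38: x=[4.0793] v=[-2.2025]
Step 39: x=[3.9724] v=[-2.1371]
Step 40: x=[3.8691] v=[-2.0655]
Step 41: x=[3.7697] v=[-1.9879]
Step 42: x=[3.6745] v=[-1.9045]
Step 43: x=[3.5837] v=[-1.8155]
v[0] did not become non-negative within 43 steps; using fallback time=2.1500

Answer: 2.1500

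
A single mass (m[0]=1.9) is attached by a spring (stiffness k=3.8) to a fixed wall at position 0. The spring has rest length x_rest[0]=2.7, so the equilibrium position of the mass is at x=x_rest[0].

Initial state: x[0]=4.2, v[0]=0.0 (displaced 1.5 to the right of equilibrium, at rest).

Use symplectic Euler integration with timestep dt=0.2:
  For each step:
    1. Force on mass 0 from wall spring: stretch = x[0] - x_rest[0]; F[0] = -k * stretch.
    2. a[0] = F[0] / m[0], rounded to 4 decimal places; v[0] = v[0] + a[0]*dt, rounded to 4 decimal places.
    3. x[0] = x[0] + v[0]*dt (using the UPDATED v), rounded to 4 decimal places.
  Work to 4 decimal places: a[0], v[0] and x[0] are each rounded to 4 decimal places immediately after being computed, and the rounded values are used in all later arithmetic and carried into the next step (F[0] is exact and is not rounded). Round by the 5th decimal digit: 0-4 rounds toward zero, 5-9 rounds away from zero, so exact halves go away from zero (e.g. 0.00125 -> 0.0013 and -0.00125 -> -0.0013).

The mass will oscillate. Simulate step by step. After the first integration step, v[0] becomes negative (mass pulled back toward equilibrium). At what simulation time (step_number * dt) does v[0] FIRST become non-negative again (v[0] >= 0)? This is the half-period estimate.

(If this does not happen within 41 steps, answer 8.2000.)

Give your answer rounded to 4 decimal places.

Step 0: x=[4.2000] v=[0.0000]
Step 1: x=[4.0800] v=[-0.6000]
Step 2: x=[3.8496] v=[-1.1520]
Step 3: x=[3.5272] v=[-1.6118]
Step 4: x=[3.1387] v=[-1.9427]
Step 5: x=[2.7151] v=[-2.1182]
Step 6: x=[2.2903] v=[-2.1242]
Step 7: x=[1.8982] v=[-1.9603]
Step 8: x=[1.5703] v=[-1.6396]
Step 9: x=[1.3328] v=[-1.1877]
Step 10: x=[1.2046] v=[-0.6408]
Step 11: x=[1.1961] v=[-0.0426]
Step 12: x=[1.3079] v=[0.5590]
First v>=0 after going negative at step 12, time=2.4000

Answer: 2.4000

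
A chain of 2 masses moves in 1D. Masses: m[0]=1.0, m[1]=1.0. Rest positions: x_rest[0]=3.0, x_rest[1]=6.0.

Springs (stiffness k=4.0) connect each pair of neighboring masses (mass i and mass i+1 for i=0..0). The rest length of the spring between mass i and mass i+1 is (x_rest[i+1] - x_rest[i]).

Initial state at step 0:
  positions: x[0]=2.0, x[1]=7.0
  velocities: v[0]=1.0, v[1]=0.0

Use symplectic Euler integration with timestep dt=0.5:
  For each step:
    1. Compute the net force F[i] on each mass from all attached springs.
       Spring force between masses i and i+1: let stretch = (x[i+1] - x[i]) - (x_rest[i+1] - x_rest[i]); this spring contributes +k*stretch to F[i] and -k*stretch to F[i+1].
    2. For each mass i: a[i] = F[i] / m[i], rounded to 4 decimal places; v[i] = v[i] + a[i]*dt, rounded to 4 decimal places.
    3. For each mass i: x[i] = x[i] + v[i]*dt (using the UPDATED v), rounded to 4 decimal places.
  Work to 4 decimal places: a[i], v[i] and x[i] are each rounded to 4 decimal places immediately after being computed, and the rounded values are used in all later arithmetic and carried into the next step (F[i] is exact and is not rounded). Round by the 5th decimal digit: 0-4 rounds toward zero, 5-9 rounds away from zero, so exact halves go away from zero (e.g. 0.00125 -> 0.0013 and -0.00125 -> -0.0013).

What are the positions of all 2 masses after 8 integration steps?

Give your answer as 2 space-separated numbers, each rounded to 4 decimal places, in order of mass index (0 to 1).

Step 0: x=[2.0000 7.0000] v=[1.0000 0.0000]
Step 1: x=[4.5000 5.0000] v=[5.0000 -4.0000]
Step 2: x=[4.5000 5.5000] v=[0.0000 1.0000]
Step 3: x=[2.5000 8.0000] v=[-4.0000 5.0000]
Step 4: x=[3.0000 8.0000] v=[1.0000 0.0000]
Step 5: x=[5.5000 6.0000] v=[5.0000 -4.0000]
Step 6: x=[5.5000 6.5000] v=[0.0000 1.0000]
Step 7: x=[3.5000 9.0000] v=[-4.0000 5.0000]
Step 8: x=[4.0000 9.0000] v=[1.0000 0.0000]

Answer: 4.0000 9.0000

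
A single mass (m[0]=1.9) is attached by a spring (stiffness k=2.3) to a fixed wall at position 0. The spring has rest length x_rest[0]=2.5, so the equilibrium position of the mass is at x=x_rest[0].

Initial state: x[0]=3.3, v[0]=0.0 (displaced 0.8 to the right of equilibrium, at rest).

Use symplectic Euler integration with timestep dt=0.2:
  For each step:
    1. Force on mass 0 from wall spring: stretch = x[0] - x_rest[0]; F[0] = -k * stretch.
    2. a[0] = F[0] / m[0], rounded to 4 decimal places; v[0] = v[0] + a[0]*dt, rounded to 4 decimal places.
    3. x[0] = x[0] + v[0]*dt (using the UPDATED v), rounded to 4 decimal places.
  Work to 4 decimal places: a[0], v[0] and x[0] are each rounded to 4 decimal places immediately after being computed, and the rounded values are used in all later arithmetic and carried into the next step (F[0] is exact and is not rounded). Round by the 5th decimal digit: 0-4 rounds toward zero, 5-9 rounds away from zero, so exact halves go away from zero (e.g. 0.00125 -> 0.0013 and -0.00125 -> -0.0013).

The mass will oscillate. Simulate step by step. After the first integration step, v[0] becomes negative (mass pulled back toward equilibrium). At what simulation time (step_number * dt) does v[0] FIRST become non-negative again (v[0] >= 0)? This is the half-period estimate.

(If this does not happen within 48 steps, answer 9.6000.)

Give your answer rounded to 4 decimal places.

Answer: 3.0000

Derivation:
Step 0: x=[3.3000] v=[0.0000]
Step 1: x=[3.2613] v=[-0.1937]
Step 2: x=[3.1857] v=[-0.3780]
Step 3: x=[3.0769] v=[-0.5440]
Step 4: x=[2.9402] v=[-0.6837]
Step 5: x=[2.7821] v=[-0.7903]
Step 6: x=[2.6104] v=[-0.8586]
Step 7: x=[2.4333] v=[-0.8853]
Step 8: x=[2.2595] v=[-0.8692]
Step 9: x=[2.0973] v=[-0.8110]
Step 10: x=[1.9546] v=[-0.7135]
Step 11: x=[1.8383] v=[-0.5815]
Step 12: x=[1.7540] v=[-0.4213]
Step 13: x=[1.7059] v=[-0.2407]
Step 14: x=[1.6962] v=[-0.0484]
Step 15: x=[1.7254] v=[0.1462]
First v>=0 after going negative at step 15, time=3.0000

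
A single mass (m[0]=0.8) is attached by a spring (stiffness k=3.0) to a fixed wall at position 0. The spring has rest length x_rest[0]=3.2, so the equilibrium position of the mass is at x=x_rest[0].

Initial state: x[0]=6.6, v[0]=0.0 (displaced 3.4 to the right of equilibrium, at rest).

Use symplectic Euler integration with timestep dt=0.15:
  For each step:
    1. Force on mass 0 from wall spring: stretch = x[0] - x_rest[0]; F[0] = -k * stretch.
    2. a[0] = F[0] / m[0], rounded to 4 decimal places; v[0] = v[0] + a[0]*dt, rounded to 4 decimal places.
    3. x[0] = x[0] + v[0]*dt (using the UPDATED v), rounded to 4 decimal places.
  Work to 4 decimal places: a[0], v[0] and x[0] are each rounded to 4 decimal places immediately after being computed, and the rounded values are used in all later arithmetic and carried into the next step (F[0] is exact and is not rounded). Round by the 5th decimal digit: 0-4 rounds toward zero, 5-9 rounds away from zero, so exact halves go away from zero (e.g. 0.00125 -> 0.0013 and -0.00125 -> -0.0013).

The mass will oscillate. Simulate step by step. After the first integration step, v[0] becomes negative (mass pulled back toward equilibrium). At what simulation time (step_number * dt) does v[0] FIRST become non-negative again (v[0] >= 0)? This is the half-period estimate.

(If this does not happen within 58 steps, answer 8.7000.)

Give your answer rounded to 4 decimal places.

Step 0: x=[6.6000] v=[0.0000]
Step 1: x=[6.3131] v=[-1.9125]
Step 2: x=[5.7636] v=[-3.6636]
Step 3: x=[4.9978] v=[-5.1056]
Step 4: x=[4.0803] v=[-6.1169]
Step 5: x=[3.0885] v=[-6.6121]
Step 6: x=[2.1061] v=[-6.5494]
Step 7: x=[1.2160] v=[-5.9341]
Step 8: x=[0.4933] v=[-4.8181]
Step 9: x=[-0.0010] v=[-3.2956]
Step 10: x=[-0.2253] v=[-1.4950]
Step 11: x=[-0.1605] v=[0.4317]
First v>=0 after going negative at step 11, time=1.6500

Answer: 1.6500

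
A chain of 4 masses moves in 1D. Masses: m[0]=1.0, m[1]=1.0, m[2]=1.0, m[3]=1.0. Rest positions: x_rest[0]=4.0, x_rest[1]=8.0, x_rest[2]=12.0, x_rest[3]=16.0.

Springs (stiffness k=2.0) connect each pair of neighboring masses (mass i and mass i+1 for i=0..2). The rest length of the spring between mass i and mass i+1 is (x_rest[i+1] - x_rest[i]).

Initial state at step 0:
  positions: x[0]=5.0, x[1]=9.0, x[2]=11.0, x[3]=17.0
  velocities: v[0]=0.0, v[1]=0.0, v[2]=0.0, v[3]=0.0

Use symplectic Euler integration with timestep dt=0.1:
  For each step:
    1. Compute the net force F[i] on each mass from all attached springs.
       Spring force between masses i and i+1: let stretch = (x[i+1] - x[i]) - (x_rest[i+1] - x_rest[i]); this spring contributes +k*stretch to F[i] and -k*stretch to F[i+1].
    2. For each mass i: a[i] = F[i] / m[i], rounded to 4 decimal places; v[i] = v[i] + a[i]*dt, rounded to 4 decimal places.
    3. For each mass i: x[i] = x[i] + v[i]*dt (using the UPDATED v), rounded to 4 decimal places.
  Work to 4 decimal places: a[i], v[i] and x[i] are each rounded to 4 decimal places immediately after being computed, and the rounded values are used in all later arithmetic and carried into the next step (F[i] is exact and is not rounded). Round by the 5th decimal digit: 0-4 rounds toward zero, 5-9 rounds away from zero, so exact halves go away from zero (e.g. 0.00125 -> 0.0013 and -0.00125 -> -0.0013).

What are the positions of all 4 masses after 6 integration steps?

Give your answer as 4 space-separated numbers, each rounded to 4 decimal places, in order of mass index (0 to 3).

Step 0: x=[5.0000 9.0000 11.0000 17.0000] v=[0.0000 0.0000 0.0000 0.0000]
Step 1: x=[5.0000 8.9600 11.0800 16.9600] v=[0.0000 -0.4000 0.8000 -0.4000]
Step 2: x=[4.9992 8.8832 11.2352 16.8824] v=[-0.0080 -0.7680 1.5520 -0.7760]
Step 3: x=[4.9961 8.7758 11.4563 16.7719] v=[-0.0312 -1.0744 2.2110 -1.1054]
Step 4: x=[4.9886 8.6464 11.7301 16.6351] v=[-0.0753 -1.2942 2.7380 -1.3685]
Step 5: x=[4.9742 8.5055 12.0403 16.4802] v=[-0.1437 -1.4090 3.1023 -1.5495]
Step 6: x=[4.9505 8.3647 12.3686 16.3165] v=[-0.2374 -1.4083 3.2833 -1.6375]

Answer: 4.9505 8.3647 12.3686 16.3165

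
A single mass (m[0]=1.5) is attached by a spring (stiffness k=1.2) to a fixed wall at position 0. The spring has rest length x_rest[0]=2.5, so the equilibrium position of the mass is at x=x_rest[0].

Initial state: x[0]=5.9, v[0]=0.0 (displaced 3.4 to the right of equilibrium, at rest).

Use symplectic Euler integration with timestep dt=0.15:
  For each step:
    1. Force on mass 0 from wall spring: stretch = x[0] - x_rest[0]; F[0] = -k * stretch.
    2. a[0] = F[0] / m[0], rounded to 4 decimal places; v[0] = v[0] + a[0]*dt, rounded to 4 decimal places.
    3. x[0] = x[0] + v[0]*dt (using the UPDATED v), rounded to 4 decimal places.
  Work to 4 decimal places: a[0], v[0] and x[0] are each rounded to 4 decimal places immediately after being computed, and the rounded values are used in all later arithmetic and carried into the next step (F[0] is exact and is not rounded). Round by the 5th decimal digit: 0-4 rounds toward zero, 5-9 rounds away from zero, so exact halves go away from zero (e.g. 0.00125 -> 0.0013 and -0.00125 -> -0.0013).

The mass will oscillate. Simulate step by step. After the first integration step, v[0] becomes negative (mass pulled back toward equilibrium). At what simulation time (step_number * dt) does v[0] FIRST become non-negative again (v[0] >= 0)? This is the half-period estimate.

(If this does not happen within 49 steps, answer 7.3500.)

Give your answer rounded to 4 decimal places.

Answer: 3.6000

Derivation:
Step 0: x=[5.9000] v=[0.0000]
Step 1: x=[5.8388] v=[-0.4080]
Step 2: x=[5.7175] v=[-0.8087]
Step 3: x=[5.5383] v=[-1.1948]
Step 4: x=[5.3044] v=[-1.5594]
Step 5: x=[5.0200] v=[-1.8959]
Step 6: x=[4.6903] v=[-2.1983]
Step 7: x=[4.3211] v=[-2.4611]
Step 8: x=[3.9192] v=[-2.6796]
Step 9: x=[3.4917] v=[-2.8499]
Step 10: x=[3.0464] v=[-2.9689]
Step 11: x=[2.5912] v=[-3.0345]
Step 12: x=[2.1344] v=[-3.0455]
Step 13: x=[1.6842] v=[-3.0016]
Step 14: x=[1.2486] v=[-2.9037]
Step 15: x=[0.8356] v=[-2.7535]
Step 16: x=[0.4525] v=[-2.5538]
Step 17: x=[0.1063] v=[-2.3081]
Step 18: x=[-0.1968] v=[-2.0209]
Step 19: x=[-0.4514] v=[-1.6973]
Step 20: x=[-0.6529] v=[-1.3431]
Step 21: x=[-0.7976] v=[-0.9648]
Step 22: x=[-0.8830] v=[-0.5691]
Step 23: x=[-0.9075] v=[-0.1631]
Step 24: x=[-0.8706] v=[0.2458]
First v>=0 after going negative at step 24, time=3.6000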